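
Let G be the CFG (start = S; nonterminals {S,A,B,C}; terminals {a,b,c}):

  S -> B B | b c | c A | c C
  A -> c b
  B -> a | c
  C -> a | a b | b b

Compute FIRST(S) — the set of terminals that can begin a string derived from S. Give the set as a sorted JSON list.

Compute FIRST by fixpoint:
[1]
  A via A→c b: +{c}
  B via B→a: +{a}
  B via B→c: +{c}
  C via C→a: +{a}
  C via C→b b: +{b}
  S via S→B B: +{a,c}
  S via S→b c: +{b}
  S: {a,b,c}  A: {c}  B: {a,c}  C: {a,b}
[2] (no change)
  S: {a,b,c}  A: {c}  B: {a,c}  C: {a,b}

FIRST(S) = ["a", "b", "c"]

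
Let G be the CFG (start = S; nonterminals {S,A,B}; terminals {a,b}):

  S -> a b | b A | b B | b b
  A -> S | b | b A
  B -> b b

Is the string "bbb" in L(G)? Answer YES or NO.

Convert to CNF:
  S -> T0 T1 | T1 A | T1 B | T1 T1
  A -> T0 T1 | T1 A | T1 B | T1 T1 | b
  B -> T1 T1
  T0 -> a
  T1 -> b

CYK fill:
  T[0,0] 'b' = {A,T1}  orig:{A}
  T[1,1] 'b' = {A,T1}  orig:{A}
  T[2,2] 'b' = {A,T1}  orig:{A}
  T[0,1] 'bb' = {A,B,S}
  T[1,2] 'bb' = {A,B,S}
  T[0,2] 'bbb' = {A,S}

S ∈ T[0,2] ⇒ YES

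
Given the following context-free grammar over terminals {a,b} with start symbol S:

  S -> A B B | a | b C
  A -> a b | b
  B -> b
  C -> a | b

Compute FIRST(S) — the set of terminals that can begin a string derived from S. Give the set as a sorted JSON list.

Compute FIRST by fixpoint:
pass 1:
  A via A→a b: +{a}
  A via A→b: +{b}
  B via B→b: +{b}
  C via C→a: +{a}
  C via C→b: +{b}
  S via S→A B B: +{a,b}
  FIRST(S)={a,b}  FIRST(A)={a,b}  FIRST(B)={b}  FIRST(C)={a,b}
pass 2: done
  FIRST(S)={a,b}  FIRST(A)={a,b}  FIRST(B)={b}  FIRST(C)={a,b}

FIRST(S) = ["a", "b"]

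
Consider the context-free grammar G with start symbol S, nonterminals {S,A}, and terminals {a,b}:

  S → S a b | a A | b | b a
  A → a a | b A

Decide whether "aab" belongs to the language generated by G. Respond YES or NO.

Convert to CNF:
  S -> S X2 | T0 A | T1 T0 | b
  A -> T0 T0 | T1 A
  T0 -> a
  T1 -> b
  X2 -> T0 T1

Fill CYK table bottom-up:
  T[0,0] 'a' = {T0}  orig:{}
  T[1,1] 'a' = {T0}  orig:{}
  T[2,2] 'b' = {S,T1}  orig:{S}
  T[0,1] 'aa' = {A}
  T[1,2] 'ab' = {X2}  orig:{}
  T[0,2] 'aab' = ∅

S ∉ T[0,2] ⇒ NO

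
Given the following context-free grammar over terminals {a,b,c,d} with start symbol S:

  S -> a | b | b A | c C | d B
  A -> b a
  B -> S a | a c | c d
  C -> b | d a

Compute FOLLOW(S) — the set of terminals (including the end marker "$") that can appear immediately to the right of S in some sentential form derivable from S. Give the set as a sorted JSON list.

FIRST iteration:
iter 1:
  A via A→b a: +{b}
  B via B→a c: +{a}
  B via B→c d: +{c}
  C via C→b: +{b}
  C via C→d a: +{d}
  S via S→a: +{a}
  S via S→b: +{b}
  S via S→c C: +{c}
  S via S→d B: +{d}
  S: {a,b,c,d}  A: {b}  B: {a,c}  C: {b,d}
iter 2:
  B via B→S a: +{b,d}
  S: {a,b,c,d}  A: {b}  B: {a,b,c,d}  C: {b,d}
iter 3: (stable)
  S: {a,b,c,d}  A: {b}  B: {a,b,c,d}  C: {b,d}

FOLLOW iteration:
FOLLOW(S) := {$}
[1]
  B→S a: FOLLOW(S) ⊇ FIRST(a) = {a}; new: +{a}
  S→b A: FOLLOW(A) ⊇ FOLLOW(S) ⊇ {$,a}; new: +{$,a}
  S→c C: FOLLOW(C) ⊇ FOLLOW(S) ⊇ {$,a}; new: +{$,a}
  S→d B: FOLLOW(B) ⊇ FOLLOW(S) ⊇ {$,a}; new: +{$,a}
  FOLLOW(S)={$,a}  FOLLOW(A)={$,a}  FOLLOW(B)={$,a}  FOLLOW(C)={$,a}
[2] — fixpoint
  FOLLOW(S)={$,a}  FOLLOW(A)={$,a}  FOLLOW(B)={$,a}  FOLLOW(C)={$,a}

FOLLOW(S) = ["$", "a"]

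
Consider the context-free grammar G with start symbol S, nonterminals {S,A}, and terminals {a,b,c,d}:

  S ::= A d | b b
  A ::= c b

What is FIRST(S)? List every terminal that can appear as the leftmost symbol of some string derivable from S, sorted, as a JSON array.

FIRST iteration:
round 1:
  A via A→c b: +{c}
  S via S→A d: +{c}
  S via S→b b: +{b}
  FIRST[S]={b,c}  FIRST[A]={c}
round 2: done
  FIRST[S]={b,c}  FIRST[A]={c}

FIRST(S) = ["b", "c"]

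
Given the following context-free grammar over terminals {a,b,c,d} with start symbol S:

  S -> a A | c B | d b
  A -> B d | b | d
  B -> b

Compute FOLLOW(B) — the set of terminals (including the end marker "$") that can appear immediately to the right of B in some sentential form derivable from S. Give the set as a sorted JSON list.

FIRST sets, iterate to fixpoint:
round 1:
  A via A→b: +{b}
  A via A→d: +{d}
  B via B→b: +{b}
  S via S→a A: +{a}
  S via S→c B: +{c}
  S via S→d b: +{d}
  S: {a,c,d}  A: {b,d}  B: {b}
round 2: done
  S: {a,c,d}  A: {b,d}  B: {b}

FOLLOW iteration:
seed FOLLOW(S) with $
iter 1:
  A→B d: FOLLOW(B) ⊇ FIRST(d) = {d}; new: +{d}
  S→a A: FOLLOW(A) ⊇ FOLLOW(S) ⊇ {$}; new: +{$}
  S→c B: FOLLOW(B) ⊇ FOLLOW(S) ⊇ {$}; new: +{$}
  S: {$}  A: {$}  B: {$,d}
iter 2: done
  S: {$}  A: {$}  B: {$,d}

FOLLOW(B) = ["$", "d"]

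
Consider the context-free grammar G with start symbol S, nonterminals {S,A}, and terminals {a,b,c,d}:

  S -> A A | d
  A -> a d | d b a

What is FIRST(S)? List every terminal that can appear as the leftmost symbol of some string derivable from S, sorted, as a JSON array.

Compute FIRST by fixpoint:
[1]
  A via A→a d: +{a}
  A via A→d b a: +{d}
  S via S→A A: +{a,d}
  FIRST(S)={a,d}  FIRST(A)={a,d}
[2] done
  FIRST(S)={a,d}  FIRST(A)={a,d}

FIRST(S) = ["a", "d"]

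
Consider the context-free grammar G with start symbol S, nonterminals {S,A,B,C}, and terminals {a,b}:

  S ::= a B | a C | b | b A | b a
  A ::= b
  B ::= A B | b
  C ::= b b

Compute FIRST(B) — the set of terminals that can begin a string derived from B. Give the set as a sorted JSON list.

FIRST iteration:
[1]
  A via A→b: +{b}
  B via B→A B: +{b}
  C via C→b b: +{b}
  S via S→a B: +{a}
  S via S→b: +{b}
  FIRST(S)={a,b}  FIRST(A)={b}  FIRST(B)={b}  FIRST(C)={b}
[2] — fixpoint
  FIRST(S)={a,b}  FIRST(A)={b}  FIRST(B)={b}  FIRST(C)={b}

FIRST(B) = ["b"]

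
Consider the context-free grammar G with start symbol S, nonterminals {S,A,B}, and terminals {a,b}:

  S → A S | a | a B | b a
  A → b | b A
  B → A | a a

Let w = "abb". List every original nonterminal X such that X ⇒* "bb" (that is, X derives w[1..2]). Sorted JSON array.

CNF form of G:
  S -> A S | T0 T1 | T1 B | a
  A -> T0 A | b
  B -> T0 A | T1 T1 | b
  T0 -> b
  T1 -> a

Fill CYK table bottom-up, restricted to cells inside w[1..2]:
  [1..1]={A,B,T0}  "b"  orig:{A,B}
  [2..2]={A,B,T0}  "b"  orig:{A,B}
  [1..2]={A,B}  "bb"

Original NTs in T[1,2] deriving "bb": ["A", "B"]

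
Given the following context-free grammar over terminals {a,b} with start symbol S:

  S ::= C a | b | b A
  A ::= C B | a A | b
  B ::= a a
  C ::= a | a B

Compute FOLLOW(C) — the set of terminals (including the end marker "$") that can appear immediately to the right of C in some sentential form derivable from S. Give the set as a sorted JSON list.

FIRST iteration:
[1]
  A via A→a A: +{a}
  A via A→b: +{b}
  B via B→a a: +{a}
  C via C→a: +{a}
  S via S→C a: +{a}
  S via S→b: +{b}
  FIRST(S)={a,b}  FIRST(A)={a,b}  FIRST(B)={a}  FIRST(C)={a}
[2] — fixpoint
  FIRST(S)={a,b}  FIRST(A)={a,b}  FIRST(B)={a}  FIRST(C)={a}

FOLLOW iteration:
initialize: $ ∈ FOLLOW(S)
[1]
  A→C B: FOLLOW(C) ⊇ FIRST(B) = {a}; new: +{a}
  C→a B: FOLLOW(B) ⊇ FOLLOW(C) ⊇ {a}; new: +{a}
  S→b A: FOLLOW(A) ⊇ FOLLOW(S) ⊇ {$}; new: +{$}
  FOLLOW[S]={$}  FOLLOW[A]={$}  FOLLOW[B]={a}  FOLLOW[C]={a}
[2]
  A→C B: FOLLOW(B) ⊇ FOLLOW(A) ⊇ {$}; new: +{$}
  FOLLOW[S]={$}  FOLLOW[A]={$}  FOLLOW[B]={$,a}  FOLLOW[C]={a}
[3] — fixpoint
  FOLLOW[S]={$}  FOLLOW[A]={$}  FOLLOW[B]={$,a}  FOLLOW[C]={a}

FOLLOW(C) = ["a"]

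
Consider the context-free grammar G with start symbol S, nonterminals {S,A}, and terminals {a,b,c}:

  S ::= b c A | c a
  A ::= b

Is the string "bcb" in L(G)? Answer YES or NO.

Convert to CNF:
  S -> T0 X3 | T1 T2
  A -> b
  T0 -> b
  T1 -> c
  T2 -> a
  X3 -> T1 A

CYK table (by increasing span):
  T[0,0] 'b' = {A,T0}  orig:{A}
  T[1,1] 'c' = {T1}  orig:{}
  T[2,2] 'b' = {A,T0}  orig:{A}
  T[0,1] 'bc' = ∅
  T[1,2] 'cb' = {X3}  orig:{}
  T[0,2] 'bcb' = {S}

S ∈ T[0,2] ⇒ YES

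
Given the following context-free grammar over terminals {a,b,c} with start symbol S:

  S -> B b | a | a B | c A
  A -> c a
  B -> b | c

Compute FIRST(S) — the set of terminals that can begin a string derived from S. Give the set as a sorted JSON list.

Compute FIRST by fixpoint:
round 1:
  A via A→c a: +{c}
  B via B→b: +{b}
  B via B→c: +{c}
  S via S→B b: +{b,c}
  S via S→a: +{a}
  FIRST(S)={a,b,c}  FIRST(A)={c}  FIRST(B)={b,c}
round 2: — fixpoint
  FIRST(S)={a,b,c}  FIRST(A)={c}  FIRST(B)={b,c}

FIRST(S) = ["a", "b", "c"]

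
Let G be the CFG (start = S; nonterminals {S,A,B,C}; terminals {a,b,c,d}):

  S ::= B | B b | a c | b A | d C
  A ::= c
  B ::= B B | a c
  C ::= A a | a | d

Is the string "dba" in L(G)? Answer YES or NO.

Convert to CNF:
  S -> B B | B T2 | T0 T1 | T2 A | T3 C
  A -> c
  B -> B B | T0 T1
  C -> A T0 | a | d
  T0 -> a
  T1 -> c
  T2 -> b
  T3 -> d

CYK table (by increasing span):
  cell(0,0) d: {C,T3}  orig:{C}
  cell(1,1) b: {T2}  orig:{}
  cell(2,2) a: {C,T0}  orig:{C}
  cell(0,1) db: ∅
  cell(1,2) ba: ∅
  cell(0,2) dba: ∅

S ∉ T[0,2] ⇒ NO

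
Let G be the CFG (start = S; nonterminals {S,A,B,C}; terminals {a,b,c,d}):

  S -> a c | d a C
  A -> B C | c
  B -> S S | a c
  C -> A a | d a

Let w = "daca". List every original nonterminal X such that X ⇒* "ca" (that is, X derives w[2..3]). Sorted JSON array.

Convert to CNF:
  S -> T0 T1 | T2 X3
  A -> B C | c
  B -> S S | T0 T1
  C -> A T0 | T2 T0
  T0 -> a
  T1 -> c
  T2 -> d
  X3 -> T0 C

Fill CYK table bottom-up (cells [i..j] with 2 ≤ i ≤ j ≤ 3 only):
  cell(2,2) c: {A,T1}  orig:{A}
  cell(3,3) a: {T0}  orig:{}
  cell(2,3) ca: {C}

Original NTs in T[2,3] deriving "ca": ["C"]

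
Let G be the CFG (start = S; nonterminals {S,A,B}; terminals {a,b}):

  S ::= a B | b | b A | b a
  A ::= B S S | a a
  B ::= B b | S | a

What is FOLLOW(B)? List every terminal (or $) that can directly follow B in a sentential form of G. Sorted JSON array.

FIRST sets, iterate to fixpoint:
round 1:
  A via A→a a: +{a}
  B via B→a: +{a}
  S via S→a B: +{a}
  S via S→b: +{b}
  FIRST(S)={a,b}  FIRST(A)={a}  FIRST(B)={a}
round 2:
  B via B→S: +{b}
  FIRST(S)={a,b}  FIRST(A)={a}  FIRST(B)={a,b}
round 3:
  A via A→B S S: +{b}
  FIRST(S)={a,b}  FIRST(A)={a,b}  FIRST(B)={a,b}
round 4: — fixpoint
  FIRST(S)={a,b}  FIRST(A)={a,b}  FIRST(B)={a,b}

Compute FOLLOW by fixpoint:
FOLLOW(S) := {$}
iter 1:
  A→B S S: FOLLOW(B) ⊇ FIRST(S) = {a,b}; new: +{a,b}
  A→B S S: FOLLOW(S) ⊇ FIRST(S) = {a,b}; new: +{a,b}
  S→a B: FOLLOW(B) ⊇ FOLLOW(S) ⊇ {$,a,b}; new: +{$}
  S→b A: FOLLOW(A) ⊇ FOLLOW(S) ⊇ {$,a,b}; new: +{$,a,b}
  FOLLOW(S)={$,a,b}  FOLLOW(A)={$,a,b}  FOLLOW(B)={$,a,b}
iter 2: (stable)
  FOLLOW(S)={$,a,b}  FOLLOW(A)={$,a,b}  FOLLOW(B)={$,a,b}

FOLLOW(B) = ["$", "a", "b"]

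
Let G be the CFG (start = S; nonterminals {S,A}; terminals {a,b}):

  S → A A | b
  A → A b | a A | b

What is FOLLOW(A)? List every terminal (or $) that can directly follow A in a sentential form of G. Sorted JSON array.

FIRST iteration:
[1]
  A via A→a A: +{a}
  A via A→b: +{b}
  S via S→A A: +{a,b}
  FIRST[S]={a,b}  FIRST[A]={a,b}
[2] (no change)
  FIRST[S]={a,b}  FIRST[A]={a,b}

FOLLOW sets:
initialize: $ ∈ FOLLOW(S)
iter 1:
  A→A b: FOLLOW(A) ⊇ FIRST(b) = {b}; new: +{b}
  S→A A: FOLLOW(A) ⊇ FIRST(A) = {a,b}; new: +{a}
  S→A A: FOLLOW(A) ⊇ FOLLOW(S) ⊇ {$}; new: +{$}
  FOLLOW(S)={$}  FOLLOW(A)={$,a,b}
iter 2: (no change)
  FOLLOW(S)={$}  FOLLOW(A)={$,a,b}

FOLLOW(A) = ["$", "a", "b"]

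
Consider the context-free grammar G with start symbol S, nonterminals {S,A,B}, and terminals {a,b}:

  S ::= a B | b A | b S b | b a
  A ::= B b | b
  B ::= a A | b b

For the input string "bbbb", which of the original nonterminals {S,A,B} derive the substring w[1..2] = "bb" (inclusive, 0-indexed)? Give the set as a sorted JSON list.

CNF form of G:
  S -> T0 A | T0 T1 | T0 X2 | T1 B
  A -> B T0 | b
  B -> T0 T0 | T1 A
  T0 -> b
  T1 -> a
  X2 -> S T0

Fill CYK table bottom-up — only the sub-triangle for w[1..2]:
  T[1,1] 'b' = {A,T0}  orig:{A}
  T[2,2] 'b' = {A,T0}  orig:{A}
  T[1,2] 'bb' = {B,S}

Original NTs in T[1,2] deriving "bb": ["B", "S"]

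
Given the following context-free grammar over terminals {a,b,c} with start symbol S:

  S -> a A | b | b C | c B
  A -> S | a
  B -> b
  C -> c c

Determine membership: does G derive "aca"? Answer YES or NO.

CNF form of G:
  S -> T0 A | T1 C | T2 B | b
  A -> T0 A | T1 C | T2 B | a | b
  B -> b
  C -> T2 T2
  T0 -> a
  T1 -> b
  T2 -> c

CYK table (by increasing span):
  T[0,0] 'a' = {A,T0}  orig:{A}
  T[1,1] 'c' = {T2}  orig:{}
  T[2,2] 'a' = {A,T0}  orig:{A}
  T[0,1] 'ac' = ∅
  T[1,2] 'ca' = ∅
  T[0,2] 'aca' = ∅

S ∉ T[0,2] ⇒ NO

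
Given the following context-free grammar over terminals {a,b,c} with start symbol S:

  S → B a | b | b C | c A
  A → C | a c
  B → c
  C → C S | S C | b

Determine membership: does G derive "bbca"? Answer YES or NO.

Convert to CNF:
  S -> B T0 | T1 A | T2 C | b
  A -> C S | S C | T0 T1 | b
  B -> c
  C -> C S | S C | b
  T0 -> a
  T1 -> c
  T2 -> b

Fill CYK table bottom-up:
  [0..0]={A,C,S,T2}  "b"  orig:{A,C,S}
  [1..1]={A,C,S,T2}  "b"  orig:{A,C,S}
  [2..2]={B,T1}  "c"  orig:{B}
  [3..3]={T0}  "a"  orig:{}
  [0..1]={A,C,S}  "bb"
  [1..2]=∅  "bc"
  [2..3]={S}  "ca"
  [0..2]=∅  "bbc"
  [1..3]={A,C}  "bca"
  [0..3]={A,C,S}  "bbca"

S ∈ T[0,3] ⇒ YES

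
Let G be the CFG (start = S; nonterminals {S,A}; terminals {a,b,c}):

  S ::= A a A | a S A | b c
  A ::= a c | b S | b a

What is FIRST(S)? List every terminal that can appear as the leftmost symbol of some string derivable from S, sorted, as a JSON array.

Compute FIRST by fixpoint:
iter 1:
  A via A→a c: +{a}
  A via A→b S: +{b}
  S via S→A a A: +{a,b}
  FIRST(S)={a,b}  FIRST(A)={a,b}
iter 2: (stable)
  FIRST(S)={a,b}  FIRST(A)={a,b}

FIRST(S) = ["a", "b"]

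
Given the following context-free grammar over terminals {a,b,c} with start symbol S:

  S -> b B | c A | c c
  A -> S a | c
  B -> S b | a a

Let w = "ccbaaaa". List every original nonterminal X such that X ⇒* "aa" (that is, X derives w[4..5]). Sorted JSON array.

Convert to CNF:
  S -> T1 B | T2 A | T2 T2
  A -> S T0 | c
  B -> S T1 | T0 T0
  T0 -> a
  T1 -> b
  T2 -> c

CYK fill, restricted to cells inside w[4..5]:
  T[4,4] 'a' = {T0}  orig:{}
  T[5,5] 'a' = {T0}  orig:{}
  T[4,5] 'aa' = {B}

Original NTs in T[4,5] deriving "aa": ["B"]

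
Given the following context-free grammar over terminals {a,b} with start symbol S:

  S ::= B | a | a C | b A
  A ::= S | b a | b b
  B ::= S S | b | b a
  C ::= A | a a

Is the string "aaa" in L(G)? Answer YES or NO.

CNF form of G:
  S -> S S | T0 C | T1 A | T1 T0 | a | b
  A -> S S | T0 C | T1 A | T1 T0 | T1 T1 | a | b
  B -> S S | T1 T0 | b
  C -> S S | T0 C | T0 T0 | T1 A | T1 T0 | T1 T1 | a | b
  T0 -> a
  T1 -> b

Fill CYK table bottom-up:
  T[0,0] 'a' = {A,C,S,T0}  orig:{A,C,S}
  T[1,1] 'a' = {A,C,S,T0}  orig:{A,C,S}
  T[2,2] 'a' = {A,C,S,T0}  orig:{A,C,S}
  T[0,1] 'aa' = {A,B,C,S}
  T[1,2] 'aa' = {A,B,C,S}
  T[0,2] 'aaa' = {A,B,C,S}

S ∈ T[0,2] ⇒ YES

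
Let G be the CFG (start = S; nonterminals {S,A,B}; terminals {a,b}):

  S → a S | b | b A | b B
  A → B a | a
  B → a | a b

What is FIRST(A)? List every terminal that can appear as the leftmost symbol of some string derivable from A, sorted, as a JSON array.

FIRST iteration:
pass 1:
  A via A→a: +{a}
  B via B→a: +{a}
  S via S→a S: +{a}
  S via S→b: +{b}
  S: {a,b}  A: {a}  B: {a}
pass 2: — fixpoint
  S: {a,b}  A: {a}  B: {a}

FIRST(A) = ["a"]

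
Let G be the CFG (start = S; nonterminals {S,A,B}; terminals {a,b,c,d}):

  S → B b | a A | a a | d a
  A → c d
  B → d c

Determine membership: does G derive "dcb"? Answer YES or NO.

Convert to CNF:
  S -> B T2 | T1 T3 | T3 A | T3 T3
  A -> T0 T1
  B -> T1 T0
  T0 -> c
  T1 -> d
  T2 -> b
  T3 -> a

Fill CYK table bottom-up:
  T[0,0] 'd' = {T1}  orig:{}
  T[1,1] 'c' = {T0}  orig:{}
  T[2,2] 'b' = {T2}  orig:{}
  T[0,1] 'dc' = {B}
  T[1,2] 'cb' = ∅
  T[0,2] 'dcb' = {S}

S ∈ T[0,2] ⇒ YES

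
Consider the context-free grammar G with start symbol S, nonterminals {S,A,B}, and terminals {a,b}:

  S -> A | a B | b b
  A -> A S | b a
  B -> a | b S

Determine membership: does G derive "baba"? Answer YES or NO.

CNF form of G:
  S -> A S | T0 T0 | T0 T1 | T1 B
  A -> A S | T0 T1
  B -> T0 S | a
  T0 -> b
  T1 -> a

CYK table (by increasing span):
  cell(0,0) b: {T0}  orig:{}
  cell(1,1) a: {B,T1}  orig:{B}
  cell(2,2) b: {T0}  orig:{}
  cell(3,3) a: {B,T1}  orig:{B}
  cell(0,1) ba: {A,S}
  cell(1,2) ab: ∅
  cell(2,3) ba: {A,S}
  cell(0,2) bab: ∅
  cell(1,3) aba: ∅
  cell(0,3) baba: {A,S}

S ∈ T[0,3] ⇒ YES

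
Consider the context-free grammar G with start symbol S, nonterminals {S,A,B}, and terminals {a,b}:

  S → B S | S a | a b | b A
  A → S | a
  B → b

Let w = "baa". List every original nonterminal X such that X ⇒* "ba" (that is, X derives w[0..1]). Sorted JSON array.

CNF form of G:
  S -> B S | S T0 | T0 T1 | T1 A
  A -> B S | S T0 | T0 T1 | T1 A | a
  B -> b
  T0 -> a
  T1 -> b

CYK table (by increasing span) (cells [i..j] with 0 ≤ i ≤ j ≤ 1 only):
  cell(0,0) b: {B,T1}  orig:{B}
  cell(1,1) a: {A,T0}  orig:{A}
  cell(0,1) ba: {A,S}

Original NTs in T[0,1] deriving "ba": ["A", "S"]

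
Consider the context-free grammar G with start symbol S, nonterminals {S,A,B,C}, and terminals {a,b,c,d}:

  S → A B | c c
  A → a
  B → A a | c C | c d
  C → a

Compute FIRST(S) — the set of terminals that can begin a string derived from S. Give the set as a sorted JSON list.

Compute FIRST by fixpoint:
[1]
  A via A→a: +{a}
  B via B→A a: +{a}
  B via B→c C: +{c}
  C via C→a: +{a}
  S via S→A B: +{a}
  S via S→c c: +{c}
  S: {a,c}  A: {a}  B: {a,c}  C: {a}
[2] (no change)
  S: {a,c}  A: {a}  B: {a,c}  C: {a}

FIRST(S) = ["a", "c"]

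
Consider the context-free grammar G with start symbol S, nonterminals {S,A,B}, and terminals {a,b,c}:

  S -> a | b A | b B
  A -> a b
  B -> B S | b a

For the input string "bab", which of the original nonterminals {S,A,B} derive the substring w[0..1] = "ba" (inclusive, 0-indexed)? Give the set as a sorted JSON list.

CNF form of G:
  S -> T1 A | T1 B | a
  A -> T0 T1
  B -> B S | T1 T0
  T0 -> a
  T1 -> b

Fill CYK table bottom-up — only the sub-triangle for w[0..1]:
  cell(0,0) b: {T1}  orig:{}
  cell(1,1) a: {S,T0}  orig:{S}
  cell(0,1) ba: {B}

Original NTs in T[0,1] deriving "ba": ["B"]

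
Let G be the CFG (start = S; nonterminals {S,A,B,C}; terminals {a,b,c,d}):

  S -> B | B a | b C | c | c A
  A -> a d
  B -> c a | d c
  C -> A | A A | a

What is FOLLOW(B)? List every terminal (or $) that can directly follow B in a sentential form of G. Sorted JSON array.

Compute FIRST by fixpoint:
[1]
  A via A→a d: +{a}
  B via B→c a: +{c}
  B via B→d c: +{d}
  C via C→A: +{a}
  S via S→B: +{c,d}
  S via S→b C: +{b}
  FIRST[S]={b,c,d}  FIRST[A]={a}  FIRST[B]={c,d}  FIRST[C]={a}
[2] — fixpoint
  FIRST[S]={b,c,d}  FIRST[A]={a}  FIRST[B]={c,d}  FIRST[C]={a}

Compute FOLLOW by fixpoint:
FOLLOW(S) := {$}
pass 1:
  C→A A: FOLLOW(A) ⊇ FIRST(A) = {a}; new: +{a}
  S→B: FOLLOW(B) ⊇ FOLLOW(S) ⊇ {$}; new: +{$}
  S→B a: FOLLOW(B) ⊇ FIRST(a) = {a}; new: +{a}
  S→b C: FOLLOW(C) ⊇ FOLLOW(S) ⊇ {$}; new: +{$}
  S→c A: FOLLOW(A) ⊇ FOLLOW(S) ⊇ {$}; new: +{$}
  FOLLOW(S)={$}  FOLLOW(A)={$,a}  FOLLOW(B)={$,a}  FOLLOW(C)={$}
pass 2: — fixpoint
  FOLLOW(S)={$}  FOLLOW(A)={$,a}  FOLLOW(B)={$,a}  FOLLOW(C)={$}

FOLLOW(B) = ["$", "a"]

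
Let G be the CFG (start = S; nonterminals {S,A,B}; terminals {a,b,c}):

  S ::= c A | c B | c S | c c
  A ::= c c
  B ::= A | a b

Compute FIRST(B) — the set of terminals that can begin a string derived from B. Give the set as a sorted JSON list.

Compute FIRST by fixpoint:
round 1:
  A via A→c c: +{c}
  B via B→A: +{c}
  B via B→a b: +{a}
  S via S→c A: +{c}
  FIRST[S]={c}  FIRST[A]={c}  FIRST[B]={a,c}
round 2: — fixpoint
  FIRST[S]={c}  FIRST[A]={c}  FIRST[B]={a,c}

FIRST(B) = ["a", "c"]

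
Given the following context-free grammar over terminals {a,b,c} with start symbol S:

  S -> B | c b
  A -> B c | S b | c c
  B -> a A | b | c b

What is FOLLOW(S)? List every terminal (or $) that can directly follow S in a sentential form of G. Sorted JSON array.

FIRST iteration:
pass 1:
  A via A→c c: +{c}
  B via B→a A: +{a}
  B via B→b: +{b}
  B via B→c b: +{c}
  S via S→B: +{a,b,c}
  S: {a,b,c}  A: {c}  B: {a,b,c}
pass 2:
  A via A→B c: +{a,b}
  S: {a,b,c}  A: {a,b,c}  B: {a,b,c}
pass 3: — fixpoint
  S: {a,b,c}  A: {a,b,c}  B: {a,b,c}

FOLLOW iteration:
FOLLOW(S) := {$}
pass 1:
  A→B c: FOLLOW(B) ⊇ FIRST(c) = {c}; new: +{c}
  A→S b: FOLLOW(S) ⊇ FIRST(b) = {b}; new: +{b}
  B→a A: FOLLOW(A) ⊇ FOLLOW(B) ⊇ {c}; new: +{c}
  S→B: FOLLOW(B) ⊇ FOLLOW(S) ⊇ {$,b}; new: +{$,b}
  FOLLOW(S)={$,b}  FOLLOW(A)={c}  FOLLOW(B)={$,b,c}
pass 2:
  B→a A: FOLLOW(A) ⊇ FOLLOW(B) ⊇ {$,b,c}; new: +{$,b}
  FOLLOW(S)={$,b}  FOLLOW(A)={$,b,c}  FOLLOW(B)={$,b,c}
pass 3: done
  FOLLOW(S)={$,b}  FOLLOW(A)={$,b,c}  FOLLOW(B)={$,b,c}

FOLLOW(S) = ["$", "b"]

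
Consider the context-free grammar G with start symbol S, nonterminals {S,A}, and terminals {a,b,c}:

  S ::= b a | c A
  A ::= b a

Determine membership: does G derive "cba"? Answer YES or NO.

CNF form of G:
  S -> T0 T1 | T2 A
  A -> T0 T1
  T0 -> b
  T1 -> a
  T2 -> c

CYK fill:
  [0..0]={T2}  "c"  orig:{}
  [1..1]={T0}  "b"  orig:{}
  [2..2]={T1}  "a"  orig:{}
  [0..1]=∅  "cb"
  [1..2]={A,S}  "ba"
  [0..2]={S}  "cba"

S ∈ T[0,2] ⇒ YES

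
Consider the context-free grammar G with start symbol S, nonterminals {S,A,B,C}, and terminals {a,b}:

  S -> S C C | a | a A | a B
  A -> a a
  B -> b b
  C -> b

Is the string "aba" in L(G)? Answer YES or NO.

Convert to CNF:
  S -> S X2 | T0 A | T0 B | a
  A -> T0 T0
  B -> T1 T1
  C -> b
  T0 -> a
  T1 -> b
  X2 -> C C

Fill CYK table bottom-up:
  T[0,0] 'a' = {S,T0}  orig:{S}
  T[1,1] 'b' = {C,T1}  orig:{C}
  T[2,2] 'a' = {S,T0}  orig:{S}
  T[0,1] 'ab' = ∅
  T[1,2] 'ba' = ∅
  T[0,2] 'aba' = ∅

S ∉ T[0,2] ⇒ NO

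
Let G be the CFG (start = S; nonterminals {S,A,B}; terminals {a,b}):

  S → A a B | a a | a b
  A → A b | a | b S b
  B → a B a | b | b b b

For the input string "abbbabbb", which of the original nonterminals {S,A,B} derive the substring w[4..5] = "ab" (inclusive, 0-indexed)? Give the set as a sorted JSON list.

Convert to CNF:
  S -> A X5 | T1 T0 | T1 T1
  A -> A T0 | T0 X2 | a
  B -> T0 X4 | T1 X3 | b
  T0 -> b
  T1 -> a
  X2 -> S T0
  X3 -> B T1
  X4 -> T0 T0
  X5 -> T1 B

CYK table (by increasing span), restricted to cells inside w[4..5]:
  T[4,4] 'a' = {A,T1}  orig:{A}
  T[5,5] 'b' = {B,T0}  orig:{B}
  T[4,5] 'ab' = {A,S,X5}  orig:{A,S}

Original NTs in T[4,5] deriving "ab": ["A", "S"]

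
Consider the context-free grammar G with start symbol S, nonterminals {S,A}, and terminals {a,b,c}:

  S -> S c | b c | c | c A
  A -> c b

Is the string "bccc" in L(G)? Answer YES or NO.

Convert to CNF:
  S -> S T0 | T0 A | T1 T0 | c
  A -> T0 T1
  T0 -> c
  T1 -> b

CYK table (by increasing span):
  cell(0,0) b: {T1}  orig:{}
  cell(1,1) c: {S,T0}  orig:{S}
  cell(2,2) c: {S,T0}  orig:{S}
  cell(3,3) c: {S,T0}  orig:{S}
  cell(0,1) bc: {S}
  cell(1,2) cc: {S}
  cell(2,3) cc: {S}
  cell(0,2) bcc: {S}
  cell(1,3) ccc: {S}
  cell(0,3) bccc: {S}

S ∈ T[0,3] ⇒ YES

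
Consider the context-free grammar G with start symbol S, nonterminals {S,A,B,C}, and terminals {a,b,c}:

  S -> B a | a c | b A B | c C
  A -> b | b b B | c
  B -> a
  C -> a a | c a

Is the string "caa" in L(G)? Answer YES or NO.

Convert to CNF:
  S -> B T1 | T0 X4 | T1 T2 | T2 C
  A -> T0 X3 | b | c
  B -> a
  C -> T1 T1 | T2 T1
  T0 -> b
  T1 -> a
  T2 -> c
  X3 -> T0 B
  X4 -> A B

Fill CYK table bottom-up:
  [0..0]={A,T2}  "c"  orig:{A}
  [1..1]={B,T1}  "a"  orig:{B}
  [2..2]={B,T1}  "a"  orig:{B}
  [0..1]={C,X4}  "ca"  orig:{C}
  [1..2]={C,S}  "aa"
  [0..2]={S}  "caa"

S ∈ T[0,2] ⇒ YES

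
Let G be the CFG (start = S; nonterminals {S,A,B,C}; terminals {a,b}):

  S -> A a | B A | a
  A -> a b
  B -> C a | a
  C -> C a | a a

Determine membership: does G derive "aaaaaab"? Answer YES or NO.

CNF form of G:
  S -> A T0 | B A | a
  A -> T0 T1
  B -> C T0 | a
  C -> C T0 | T0 T0
  T0 -> a
  T1 -> b

CYK fill:
  cell(0,0) a: {B,S,T0}  orig:{B,S}
  cell(1,1) a: {B,S,T0}  orig:{B,S}
  cell(2,2) a: {B,S,T0}  orig:{B,S}
  cell(3,3) a: {B,S,T0}  orig:{B,S}
  cell(4,4) a: {B,S,T0}  orig:{B,S}
  cell(5,5) a: {B,S,T0}  orig:{B,S}
  cell(6,6) b: {T1}  orig:{}
  cell(0,1) aa: {C}
  cell(1,2) aa: {C}
  cell(2,3) aa: {C}
  cell(3,4) aa: {C}
  cell(4,5) aa: {C}
  cell(5,6) ab: {A}
  cell(0,2) aaa: {B,C}
  cell(1,3) aaa: {B,C}
  cell(2,4) aaa: {B,C}
  cell(3,5) aaa: {B,C}
  cell(4,6) aab: {S}
  cell(0,3) aaaa: {B,C}
  cell(1,4) aaaa: {B,C}
  cell(2,5) aaaa: {B,C}
  cell(3,6) aaab: ∅
  cell(0,4) aaaaa: {B,C}
  cell(1,5) aaaaa: {B,C}
  cell(2,6) aaaab: {S}
  cell(0,5) aaaaaa: {B,C}
  cell(1,6) aaaaab: {S}
  cell(0,6) aaaaaab: {S}

S ∈ T[0,6] ⇒ YES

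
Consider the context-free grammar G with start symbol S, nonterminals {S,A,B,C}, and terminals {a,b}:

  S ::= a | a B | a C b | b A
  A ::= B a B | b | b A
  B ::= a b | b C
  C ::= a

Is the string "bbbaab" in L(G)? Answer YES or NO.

CNF form of G:
  S -> T0 B | T0 X3 | T1 A | a
  A -> B X2 | T1 A | b
  B -> T0 T1 | T1 C
  C -> a
  T0 -> a
  T1 -> b
  X2 -> T0 B
  X3 -> C T1

Fill CYK table bottom-up:
  [0..0]={A,T1}  "b"  orig:{A}
  [1..1]={A,T1}  "b"  orig:{A}
  [2..2]={A,T1}  "b"  orig:{A}
  [3..3]={C,S,T0}  "a"  orig:{C,S}
  [4..4]={C,S,T0}  "a"  orig:{C,S}
  [5..5]={A,T1}  "b"  orig:{A}
  [0..1]={A,S}  "bb"
  [1..2]={A,S}  "bb"
  [2..3]={B}  "ba"
  [3..4]=∅  "aa"
  [4..5]={B,X3}  "ab"  orig:{B}
  [0..2]={A,S}  "bbb"
  [1..3]=∅  "bba"
  [2..4]=∅  "baa"
  [3..5]={S,X2}  "aab"  orig:{S}
  [0..3]=∅  "bbba"
  [1..4]=∅  "bbaa"
  [2..5]=∅  "baab"
  [0..4]=∅  "bbbaa"
  [1..5]=∅  "bbaab"
  [0..5]=∅  "bbbaab"

S ∉ T[0,5] ⇒ NO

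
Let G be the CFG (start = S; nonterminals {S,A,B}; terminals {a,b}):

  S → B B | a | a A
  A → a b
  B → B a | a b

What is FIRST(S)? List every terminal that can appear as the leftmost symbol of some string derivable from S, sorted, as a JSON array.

FIRST sets, iterate to fixpoint:
iter 1:
  A via A→a b: +{a}
  B via B→a b: +{a}
  S via S→B B: +{a}
  FIRST[S]={a}  FIRST[A]={a}  FIRST[B]={a}
iter 2: — fixpoint
  FIRST[S]={a}  FIRST[A]={a}  FIRST[B]={a}

FIRST(S) = ["a"]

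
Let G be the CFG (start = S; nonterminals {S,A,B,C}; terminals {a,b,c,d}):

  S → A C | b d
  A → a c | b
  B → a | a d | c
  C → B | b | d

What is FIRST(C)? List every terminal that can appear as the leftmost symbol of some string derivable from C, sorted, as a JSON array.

Compute FIRST by fixpoint:
[1]
  A via A→a c: +{a}
  A via A→b: +{b}
  B via B→a: +{a}
  B via B→c: +{c}
  C via C→B: +{a,c}
  C via C→b: +{b}
  C via C→d: +{d}
  S via S→A C: +{a,b}
  S: {a,b}  A: {a,b}  B: {a,c}  C: {a,b,c,d}
[2] — fixpoint
  S: {a,b}  A: {a,b}  B: {a,c}  C: {a,b,c,d}

FIRST(C) = ["a", "b", "c", "d"]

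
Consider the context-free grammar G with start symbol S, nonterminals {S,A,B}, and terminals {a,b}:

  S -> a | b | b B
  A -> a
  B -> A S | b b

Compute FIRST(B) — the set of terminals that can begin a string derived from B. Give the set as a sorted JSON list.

FIRST iteration:
pass 1:
  A via A→a: +{a}
  B via B→A S: +{a}
  B via B→b b: +{b}
  S via S→a: +{a}
  S via S→b: +{b}
  FIRST(S)={a,b}  FIRST(A)={a}  FIRST(B)={a,b}
pass 2: done
  FIRST(S)={a,b}  FIRST(A)={a}  FIRST(B)={a,b}

FIRST(B) = ["a", "b"]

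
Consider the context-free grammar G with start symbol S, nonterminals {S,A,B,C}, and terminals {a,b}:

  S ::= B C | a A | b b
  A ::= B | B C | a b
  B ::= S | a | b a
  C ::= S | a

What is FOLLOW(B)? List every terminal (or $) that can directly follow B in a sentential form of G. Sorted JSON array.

FIRST sets, iterate to fixpoint:
pass 1:
  A via A→a b: +{a}
  B via B→a: +{a}
  B via B→b a: +{b}
  C via C→a: +{a}
  S via S→B C: +{a,b}
  FIRST(S)={a,b}  FIRST(A)={a}  FIRST(B)={a,b}  FIRST(C)={a}
pass 2:
  A via A→B: +{b}
  C via C→S: +{b}
  FIRST(S)={a,b}  FIRST(A)={a,b}  FIRST(B)={a,b}  FIRST(C)={a,b}
pass 3: done
  FIRST(S)={a,b}  FIRST(A)={a,b}  FIRST(B)={a,b}  FIRST(C)={a,b}

Compute FOLLOW by fixpoint:
seed FOLLOW(S) with $
iter 1:
  A→B C: FOLLOW(B) ⊇ FIRST(C) = {a,b}; new: +{a,b}
  B→S: FOLLOW(S) ⊇ FOLLOW(B) ⊇ {a,b}; new: +{a,b}
  S→B C: FOLLOW(C) ⊇ FOLLOW(S) ⊇ {$,a,b}; new: +{$,a,b}
  S→a A: FOLLOW(A) ⊇ FOLLOW(S) ⊇ {$,a,b}; new: +{$,a,b}
  FOLLOW[S]={$,a,b}  FOLLOW[A]={$,a,b}  FOLLOW[B]={a,b}  FOLLOW[C]={$,a,b}
iter 2:
  A→B: FOLLOW(B) ⊇ FOLLOW(A) ⊇ {$,a,b}; new: +{$}
  FOLLOW[S]={$,a,b}  FOLLOW[A]={$,a,b}  FOLLOW[B]={$,a,b}  FOLLOW[C]={$,a,b}
iter 3: (stable)
  FOLLOW[S]={$,a,b}  FOLLOW[A]={$,a,b}  FOLLOW[B]={$,a,b}  FOLLOW[C]={$,a,b}

FOLLOW(B) = ["$", "a", "b"]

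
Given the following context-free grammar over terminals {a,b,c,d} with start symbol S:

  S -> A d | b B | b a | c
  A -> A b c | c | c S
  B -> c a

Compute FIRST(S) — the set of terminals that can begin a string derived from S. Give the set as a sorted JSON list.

Compute FIRST by fixpoint:
[1]
  A via A→c: +{c}
  B via B→c a: +{c}
  S via S→A d: +{c}
  S via S→b B: +{b}
  FIRST(S)={b,c}  FIRST(A)={c}  FIRST(B)={c}
[2] — fixpoint
  FIRST(S)={b,c}  FIRST(A)={c}  FIRST(B)={c}

FIRST(S) = ["b", "c"]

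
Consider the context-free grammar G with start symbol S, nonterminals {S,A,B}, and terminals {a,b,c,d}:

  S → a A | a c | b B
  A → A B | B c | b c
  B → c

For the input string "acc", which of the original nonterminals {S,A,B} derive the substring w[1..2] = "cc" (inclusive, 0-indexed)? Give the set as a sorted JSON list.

Convert to CNF:
  S -> T1 B | T2 A | T2 T0
  A -> A B | B T0 | T1 T0
  B -> c
  T0 -> c
  T1 -> b
  T2 -> a

CYK fill (cells [i..j] with 1 ≤ i ≤ j ≤ 2 only):
  cell(1,1) c: {B,T0}  orig:{B}
  cell(2,2) c: {B,T0}  orig:{B}
  cell(1,2) cc: {A}

Original NTs in T[1,2] deriving "cc": ["A"]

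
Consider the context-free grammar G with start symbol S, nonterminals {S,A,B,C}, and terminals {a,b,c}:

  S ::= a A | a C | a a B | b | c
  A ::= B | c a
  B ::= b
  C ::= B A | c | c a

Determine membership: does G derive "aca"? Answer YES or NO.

Convert to CNF:
  S -> T1 A | T1 C | T1 X2 | b | c
  A -> T0 T1 | b
  B -> b
  C -> B A | T0 T1 | c
  T0 -> c
  T1 -> a
  X2 -> T1 B

CYK fill:
  T[0,0] 'a' = {T1}  orig:{}
  T[1,1] 'c' = {C,S,T0}  orig:{C,S}
  T[2,2] 'a' = {T1}  orig:{}
  T[0,1] 'ac' = {S}
  T[1,2] 'ca' = {A,C}
  T[0,2] 'aca' = {S}

S ∈ T[0,2] ⇒ YES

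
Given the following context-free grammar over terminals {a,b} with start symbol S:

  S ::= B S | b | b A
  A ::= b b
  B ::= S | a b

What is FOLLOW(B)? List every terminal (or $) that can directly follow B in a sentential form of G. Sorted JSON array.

FIRST sets, iterate to fixpoint:
iter 1:
  A via A→b b: +{b}
  B via B→a b: +{a}
  S via S→B S: +{a}
  S via S→b: +{b}
  S: {a,b}  A: {b}  B: {a}
iter 2:
  B via B→S: +{b}
  S: {a,b}  A: {b}  B: {a,b}
iter 3: — fixpoint
  S: {a,b}  A: {b}  B: {a,b}

FOLLOW sets:
FOLLOW(S) := {$}
round 1:
  S→B S: FOLLOW(B) ⊇ FIRST(S) = {a,b}; new: +{a,b}
  S→b A: FOLLOW(A) ⊇ FOLLOW(S) ⊇ {$}; new: +{$}
  FOLLOW[S]={$}  FOLLOW[A]={$}  FOLLOW[B]={a,b}
round 2:
  B→S: FOLLOW(S) ⊇ FOLLOW(B) ⊇ {a,b}; new: +{a,b}
  S→b A: FOLLOW(A) ⊇ FOLLOW(S) ⊇ {$,a,b}; new: +{a,b}
  FOLLOW[S]={$,a,b}  FOLLOW[A]={$,a,b}  FOLLOW[B]={a,b}
round 3: (no change)
  FOLLOW[S]={$,a,b}  FOLLOW[A]={$,a,b}  FOLLOW[B]={a,b}

FOLLOW(B) = ["a", "b"]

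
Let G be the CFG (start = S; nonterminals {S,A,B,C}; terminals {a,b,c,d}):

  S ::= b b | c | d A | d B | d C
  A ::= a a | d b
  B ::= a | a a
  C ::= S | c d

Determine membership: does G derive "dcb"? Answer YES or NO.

CNF form of G:
  S -> T1 A | T1 B | T1 C | T2 T2 | c
  A -> T0 T0 | T1 T2
  B -> T0 T0 | a
  C -> T1 A | T1 B | T1 C | T2 T2 | T3 T1 | c
  T0 -> a
  T1 -> d
  T2 -> b
  T3 -> c

CYK fill:
  [0..0]={T1}  "d"  orig:{}
  [1..1]={C,S,T3}  "c"  orig:{C,S}
  [2..2]={T2}  "b"  orig:{}
  [0..1]={C,S}  "dc"
  [1..2]=∅  "cb"
  [0..2]=∅  "dcb"

S ∉ T[0,2] ⇒ NO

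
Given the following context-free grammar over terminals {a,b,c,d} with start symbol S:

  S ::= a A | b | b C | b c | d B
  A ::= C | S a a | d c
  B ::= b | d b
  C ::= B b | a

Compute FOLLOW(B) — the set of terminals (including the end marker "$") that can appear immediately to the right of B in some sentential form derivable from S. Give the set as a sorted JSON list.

Compute FIRST by fixpoint:
iter 1:
  A via A→d c: +{d}
  B via B→b: +{b}
  B via B→d b: +{d}
  C via C→B b: +{b,d}
  C via C→a: +{a}
  S via S→a A: +{a}
  S via S→b: +{b}
  S via S→d B: +{d}
  FIRST(S)={a,b,d}  FIRST(A)={d}  FIRST(B)={b,d}  FIRST(C)={a,b,d}
iter 2:
  A via A→C: +{a,b}
  FIRST(S)={a,b,d}  FIRST(A)={a,b,d}  FIRST(B)={b,d}  FIRST(C)={a,b,d}
iter 3: — fixpoint
  FIRST(S)={a,b,d}  FIRST(A)={a,b,d}  FIRST(B)={b,d}  FIRST(C)={a,b,d}

Compute FOLLOW by fixpoint:
initialize: $ ∈ FOLLOW(S)
[1]
  A→S a a: FOLLOW(S) ⊇ FIRST(a) = {a}; new: +{a}
  C→B b: FOLLOW(B) ⊇ FIRST(b) = {b}; new: +{b}
  S→a A: FOLLOW(A) ⊇ FOLLOW(S) ⊇ {$,a}; new: +{$,a}
  S→b C: FOLLOW(C) ⊇ FOLLOW(S) ⊇ {$,a}; new: +{$,a}
  S→d B: FOLLOW(B) ⊇ FOLLOW(S) ⊇ {$,a}; new: +{$,a}
  FOLLOW(S)={$,a}  FOLLOW(A)={$,a}  FOLLOW(B)={$,a,b}  FOLLOW(C)={$,a}
[2] (stable)
  FOLLOW(S)={$,a}  FOLLOW(A)={$,a}  FOLLOW(B)={$,a,b}  FOLLOW(C)={$,a}

FOLLOW(B) = ["$", "a", "b"]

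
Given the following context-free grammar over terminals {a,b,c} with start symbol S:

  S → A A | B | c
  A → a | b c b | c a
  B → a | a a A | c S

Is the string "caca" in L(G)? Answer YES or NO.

CNF form of G:
  S -> A A | T1 S | T2 X5 | a | c
  A -> T0 X3 | T1 T2 | a
  B -> T1 S | T2 X4 | a
  T0 -> b
  T1 -> c
  T2 -> a
  X3 -> T1 T0
  X4 -> T2 A
  X5 -> T2 A

CYK fill:
  T[0,0] 'c' = {S,T1}  orig:{S}
  T[1,1] 'a' = {A,B,S,T2}  orig:{A,B,S}
  T[2,2] 'c' = {S,T1}  orig:{S}
  T[3,3] 'a' = {A,B,S,T2}  orig:{A,B,S}
  T[0,1] 'ca' = {A,B,S}
  T[1,2] 'ac' = ∅
  T[2,3] 'ca' = {A,B,S}
  T[0,2] 'cac' = ∅
  T[1,3] 'aca' = {S,X4,X5}  orig:{S}
  T[0,3] 'caca' = {B,S}

S ∈ T[0,3] ⇒ YES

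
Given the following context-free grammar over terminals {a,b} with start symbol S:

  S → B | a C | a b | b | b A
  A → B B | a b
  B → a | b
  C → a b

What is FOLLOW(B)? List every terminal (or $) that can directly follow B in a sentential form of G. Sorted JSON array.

FIRST sets, iterate to fixpoint:
iter 1:
  A via A→a b: +{a}
  B via B→a: +{a}
  B via B→b: +{b}
  C via C→a b: +{a}
  S via S→B: +{a,b}
  FIRST[S]={a,b}  FIRST[A]={a}  FIRST[B]={a,b}  FIRST[C]={a}
iter 2:
  A via A→B B: +{b}
  FIRST[S]={a,b}  FIRST[A]={a,b}  FIRST[B]={a,b}  FIRST[C]={a}
iter 3: (no change)
  FIRST[S]={a,b}  FIRST[A]={a,b}  FIRST[B]={a,b}  FIRST[C]={a}

FOLLOW sets:
FOLLOW(S) := {$}
pass 1:
  A→B B: FOLLOW(B) ⊇ FIRST(B) = {a,b}; new: +{a,b}
  S→B: FOLLOW(B) ⊇ FOLLOW(S) ⊇ {$}; new: +{$}
  S→a C: FOLLOW(C) ⊇ FOLLOW(S) ⊇ {$}; new: +{$}
  S→b A: FOLLOW(A) ⊇ FOLLOW(S) ⊇ {$}; new: +{$}
  FOLLOW(S)={$}  FOLLOW(A)={$}  FOLLOW(B)={$,a,b}  FOLLOW(C)={$}
pass 2: — fixpoint
  FOLLOW(S)={$}  FOLLOW(A)={$}  FOLLOW(B)={$,a,b}  FOLLOW(C)={$}

FOLLOW(B) = ["$", "a", "b"]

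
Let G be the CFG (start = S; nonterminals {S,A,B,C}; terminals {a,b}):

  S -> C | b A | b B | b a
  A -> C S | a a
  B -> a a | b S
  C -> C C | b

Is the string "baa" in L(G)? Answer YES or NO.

Convert to CNF:
  S -> C C | T1 A | T1 B | T1 T0 | b
  A -> C S | T0 T0
  B -> T0 T0 | T1 S
  C -> C C | b
  T0 -> a
  T1 -> b

Fill CYK table bottom-up:
  T[0,0] 'b' = {C,S,T1}  orig:{C,S}
  T[1,1] 'a' = {T0}  orig:{}
  T[2,2] 'a' = {T0}  orig:{}
  T[0,1] 'ba' = {S}
  T[1,2] 'aa' = {A,B}
  T[0,2] 'baa' = {S}

S ∈ T[0,2] ⇒ YES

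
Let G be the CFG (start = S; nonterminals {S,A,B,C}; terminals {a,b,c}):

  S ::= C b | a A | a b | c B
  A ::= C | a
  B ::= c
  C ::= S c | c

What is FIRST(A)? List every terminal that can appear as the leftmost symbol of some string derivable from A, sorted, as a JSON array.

Compute FIRST by fixpoint:
pass 1:
  A via A→a: +{a}
  B via B→c: +{c}
  C via C→c: +{c}
  S via S→C b: +{c}
  S via S→a A: +{a}
  FIRST[S]={a,c}  FIRST[A]={a}  FIRST[B]={c}  FIRST[C]={c}
pass 2:
  A via A→C: +{c}
  C via C→S c: +{a}
  FIRST[S]={a,c}  FIRST[A]={a,c}  FIRST[B]={c}  FIRST[C]={a,c}
pass 3: (no change)
  FIRST[S]={a,c}  FIRST[A]={a,c}  FIRST[B]={c}  FIRST[C]={a,c}

FIRST(A) = ["a", "c"]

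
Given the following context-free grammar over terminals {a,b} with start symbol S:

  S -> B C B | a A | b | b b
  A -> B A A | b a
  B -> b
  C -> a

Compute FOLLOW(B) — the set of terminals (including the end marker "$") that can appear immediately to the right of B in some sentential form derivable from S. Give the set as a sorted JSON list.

Compute FIRST by fixpoint:
[1]
  A via A→b a: +{b}
  B via B→b: +{b}
  C via C→a: +{a}
  S via S→B C B: +{b}
  S via S→a A: +{a}
  FIRST[S]={a,b}  FIRST[A]={b}  FIRST[B]={b}  FIRST[C]={a}
[2] (no change)
  FIRST[S]={a,b}  FIRST[A]={b}  FIRST[B]={b}  FIRST[C]={a}

FOLLOW sets:
initialize: $ ∈ FOLLOW(S)
pass 1:
  A→B A A: FOLLOW(B) ⊇ FIRST(A) = {b}; new: +{b}
  A→B A A: FOLLOW(A) ⊇ FIRST(A) = {b}; new: +{b}
  S→B C B: FOLLOW(B) ⊇ FIRST(C) = {a}; new: +{a}
  S→B C B: FOLLOW(C) ⊇ FIRST(B) = {b}; new: +{b}
  S→B C B: FOLLOW(B) ⊇ FOLLOW(S) ⊇ {$}; new: +{$}
  S→a A: FOLLOW(A) ⊇ FOLLOW(S) ⊇ {$}; new: +{$}
  S: {$}  A: {$,b}  B: {$,a,b}  C: {b}
pass 2: done
  S: {$}  A: {$,b}  B: {$,a,b}  C: {b}

FOLLOW(B) = ["$", "a", "b"]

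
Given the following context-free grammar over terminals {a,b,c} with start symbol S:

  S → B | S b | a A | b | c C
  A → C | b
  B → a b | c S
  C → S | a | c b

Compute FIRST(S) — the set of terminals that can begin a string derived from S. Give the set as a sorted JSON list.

Compute FIRST by fixpoint:
round 1:
  A via A→b: +{b}
  B via B→a b: +{a}
  B via B→c S: +{c}
  C via C→a: +{a}
  C via C→c b: +{c}
  S via S→B: +{a,c}
  S via S→b: +{b}
  FIRST[S]={a,b,c}  FIRST[A]={b}  FIRST[B]={a,c}  FIRST[C]={a,c}
round 2:
  A via A→C: +{a,c}
  C via C→S: +{b}
  FIRST[S]={a,b,c}  FIRST[A]={a,b,c}  FIRST[B]={a,c}  FIRST[C]={a,b,c}
round 3: done
  FIRST[S]={a,b,c}  FIRST[A]={a,b,c}  FIRST[B]={a,c}  FIRST[C]={a,b,c}

FIRST(S) = ["a", "b", "c"]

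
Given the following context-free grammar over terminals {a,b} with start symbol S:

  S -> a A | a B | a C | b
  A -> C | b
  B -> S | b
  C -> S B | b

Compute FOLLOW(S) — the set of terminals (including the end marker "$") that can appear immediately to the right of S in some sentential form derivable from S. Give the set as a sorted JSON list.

FIRST iteration:
round 1:
  A via A→b: +{b}
  B via B→b: +{b}
  C via C→b: +{b}
  S via S→a A: +{a}
  S via S→b: +{b}
  S: {a,b}  A: {b}  B: {b}  C: {b}
round 2:
  B via B→S: +{a}
  C via C→S B: +{a}
  S: {a,b}  A: {b}  B: {a,b}  C: {a,b}
round 3:
  A via A→C: +{a}
  S: {a,b}  A: {a,b}  B: {a,b}  C: {a,b}
round 4: — fixpoint
  S: {a,b}  A: {a,b}  B: {a,b}  C: {a,b}

FOLLOW sets:
initialize: $ ∈ FOLLOW(S)
[1]
  C→S B: FOLLOW(S) ⊇ FIRST(B) = {a,b}; new: +{a,b}
  S→a A: FOLLOW(A) ⊇ FOLLOW(S) ⊇ {$,a,b}; new: +{$,a,b}
  S→a B: FOLLOW(B) ⊇ FOLLOW(S) ⊇ {$,a,b}; new: +{$,a,b}
  S→a C: FOLLOW(C) ⊇ FOLLOW(S) ⊇ {$,a,b}; new: +{$,a,b}
  FOLLOW(S)={$,a,b}  FOLLOW(A)={$,a,b}  FOLLOW(B)={$,a,b}  FOLLOW(C)={$,a,b}
[2] (stable)
  FOLLOW(S)={$,a,b}  FOLLOW(A)={$,a,b}  FOLLOW(B)={$,a,b}  FOLLOW(C)={$,a,b}

FOLLOW(S) = ["$", "a", "b"]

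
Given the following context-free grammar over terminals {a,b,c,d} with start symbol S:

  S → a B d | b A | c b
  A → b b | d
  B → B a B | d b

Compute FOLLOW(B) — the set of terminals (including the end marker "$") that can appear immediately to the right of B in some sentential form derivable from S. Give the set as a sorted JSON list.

FIRST iteration:
iter 1:
  A via A→b b: +{b}
  A via A→d: +{d}
  B via B→d b: +{d}
  S via S→a B d: +{a}
  S via S→b A: +{b}
  S via S→c b: +{c}
  FIRST[S]={a,b,c}  FIRST[A]={b,d}  FIRST[B]={d}
iter 2: (no change)
  FIRST[S]={a,b,c}  FIRST[A]={b,d}  FIRST[B]={d}

Compute FOLLOW by fixpoint:
FOLLOW(S) := {$}
round 1:
  B→B a B: FOLLOW(B) ⊇ FIRST(a) = {a}; new: +{a}
  S→a B d: FOLLOW(B) ⊇ FIRST(d) = {d}; new: +{d}
  S→b A: FOLLOW(A) ⊇ FOLLOW(S) ⊇ {$}; new: +{$}
  S: {$}  A: {$}  B: {a,d}
round 2: (stable)
  S: {$}  A: {$}  B: {a,d}

FOLLOW(B) = ["a", "d"]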